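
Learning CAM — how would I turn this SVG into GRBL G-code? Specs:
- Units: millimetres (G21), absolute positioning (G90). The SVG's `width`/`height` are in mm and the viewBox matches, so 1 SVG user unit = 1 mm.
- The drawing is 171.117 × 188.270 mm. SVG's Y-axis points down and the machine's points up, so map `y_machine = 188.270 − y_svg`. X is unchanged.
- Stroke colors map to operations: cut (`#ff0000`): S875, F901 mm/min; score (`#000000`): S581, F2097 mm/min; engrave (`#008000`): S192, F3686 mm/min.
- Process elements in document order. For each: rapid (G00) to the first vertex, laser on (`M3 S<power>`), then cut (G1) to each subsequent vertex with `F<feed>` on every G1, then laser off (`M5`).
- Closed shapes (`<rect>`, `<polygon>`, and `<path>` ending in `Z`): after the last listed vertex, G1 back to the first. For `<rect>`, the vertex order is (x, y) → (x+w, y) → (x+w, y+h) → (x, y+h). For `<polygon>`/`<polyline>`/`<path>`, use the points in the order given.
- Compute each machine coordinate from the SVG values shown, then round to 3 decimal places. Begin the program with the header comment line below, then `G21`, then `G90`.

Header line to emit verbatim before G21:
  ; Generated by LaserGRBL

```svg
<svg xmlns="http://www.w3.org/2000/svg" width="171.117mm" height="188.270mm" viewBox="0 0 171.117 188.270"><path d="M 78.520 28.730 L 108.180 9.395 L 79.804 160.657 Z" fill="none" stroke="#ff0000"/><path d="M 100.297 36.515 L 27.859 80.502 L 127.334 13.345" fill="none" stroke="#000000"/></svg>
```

Since the viewBox matches the mm dimensions, user units are millimetres directly. The only transform is the Y-flip y_m = 188.270 − y_svg.

Shape 1 is a closed polygon drawn with `<path>`. Its stroke #ff0000 means cut at S875, F901. After flipping Y the toolpath is (78.520,159.540) → (108.180,178.875) → (79.804,27.613) → (78.520,159.540), returning to the start.

Shape 2 is a open polyline drawn with `<path>`. Its stroke #000000 means score at S581, F2097. After flipping Y the toolpath is (100.297,151.755) → (27.859,107.768) → (127.334,174.925).

; Generated by LaserGRBL
G21
G90
G00 X78.520 Y159.540
M3 S875
G1 X108.180 Y178.875 F901
G1 X79.804 Y27.613 F901
G1 X78.520 Y159.540 F901
M5
G00 X100.297 Y151.755
M3 S581
G1 X27.859 Y107.768 F2097
G1 X127.334 Y174.925 F2097
M5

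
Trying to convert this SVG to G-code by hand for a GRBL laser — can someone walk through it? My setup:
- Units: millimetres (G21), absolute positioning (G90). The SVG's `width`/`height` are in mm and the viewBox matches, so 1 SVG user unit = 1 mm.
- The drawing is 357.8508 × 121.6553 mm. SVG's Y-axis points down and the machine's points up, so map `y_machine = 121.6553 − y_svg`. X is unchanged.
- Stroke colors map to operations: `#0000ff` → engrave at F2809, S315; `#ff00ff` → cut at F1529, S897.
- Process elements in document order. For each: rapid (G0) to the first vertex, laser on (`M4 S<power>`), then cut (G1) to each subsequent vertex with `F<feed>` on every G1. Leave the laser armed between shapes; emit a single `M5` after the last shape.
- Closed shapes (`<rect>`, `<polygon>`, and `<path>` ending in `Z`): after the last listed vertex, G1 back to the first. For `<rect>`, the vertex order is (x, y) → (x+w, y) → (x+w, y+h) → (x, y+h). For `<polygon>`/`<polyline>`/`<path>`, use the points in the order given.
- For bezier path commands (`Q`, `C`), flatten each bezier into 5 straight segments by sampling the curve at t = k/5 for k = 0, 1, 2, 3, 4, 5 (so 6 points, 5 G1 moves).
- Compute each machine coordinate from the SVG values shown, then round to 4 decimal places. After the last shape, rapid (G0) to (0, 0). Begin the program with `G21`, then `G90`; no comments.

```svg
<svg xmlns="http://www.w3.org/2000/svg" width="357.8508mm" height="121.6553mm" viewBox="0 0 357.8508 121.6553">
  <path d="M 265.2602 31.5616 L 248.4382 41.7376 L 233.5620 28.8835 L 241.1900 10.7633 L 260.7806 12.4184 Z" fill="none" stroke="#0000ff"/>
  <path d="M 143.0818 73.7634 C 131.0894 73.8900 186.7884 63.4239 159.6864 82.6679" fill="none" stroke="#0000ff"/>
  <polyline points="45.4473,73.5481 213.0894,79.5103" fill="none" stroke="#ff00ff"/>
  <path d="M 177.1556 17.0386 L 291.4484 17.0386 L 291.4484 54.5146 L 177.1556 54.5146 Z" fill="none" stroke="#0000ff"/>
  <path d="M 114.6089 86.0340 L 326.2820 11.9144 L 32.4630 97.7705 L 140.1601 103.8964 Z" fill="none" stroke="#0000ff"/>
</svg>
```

viewBox `0 0 357.8508 121.6553` with mm width/height → 1 unit = 1 mm. Flip: y_m = 121.6553 − y_svg.

**Shape 1** — `<path>` regular polygon, stroke `#0000ff` → engrave (S315, F2809). Machine vertices: (265.2602,90.0937) → (248.4382,79.9177) → (233.5620,92.7718) → (241.1900,110.8920) → (260.7806,109.2369) → (265.2602,90.0937). Closed: final G1 returns to the first vertex.

**Shape 2** — `<path>` cubic bezier, stroke `#0000ff` → engrave (S315, F2809). Control points (SVG): P0=(143.0818,73.7634), P1=(131.0894,73.8900), P2=(186.7884,63.4239), P3=(159.6864,82.6679); sampled at t=k/5. Machine vertices: (143.0818,47.8919) → (142.8054,48.7646) → (151.5513,50.2451) → (162.0958,50.3987) → (167.2154,47.2910) → (159.6864,38.9874). Open path.

**Shape 3** — `<polyline>` line segment, stroke `#ff00ff` → cut (S897, F1529). Machine vertices: (45.4473,48.1072) → (213.0894,42.1450). Open path.

**Shape 4** — `<path>` rectangle, stroke `#0000ff` → engrave (S315, F2809). Machine vertices: (177.1556,104.6167) → (291.4484,104.6167) → (291.4484,67.1407) → (177.1556,67.1407) → (177.1556,104.6167). Closed: final G1 returns to the first vertex.

**Shape 5** — `<path>` closed polygon, stroke `#0000ff` → engrave (S315, F2809). Machine vertices: (114.6089,35.6213) → (326.2820,109.7409) → (32.4630,23.8848) → (140.1601,17.7589) → (114.6089,35.6213). Closed: final G1 returns to the first vertex.

G21
G90
G0 X265.2602 Y90.0937
M4 S315
G1 X248.4382 Y79.9177 F2809
G1 X233.5620 Y92.7718 F2809
G1 X241.1900 Y110.8920 F2809
G1 X260.7806 Y109.2369 F2809
G1 X265.2602 Y90.0937 F2809
G0 X143.0818 Y47.8919
M4 S315
G1 X142.8054 Y48.7646 F2809
G1 X151.5513 Y50.2451 F2809
G1 X162.0958 Y50.3987 F2809
G1 X167.2154 Y47.2910 F2809
G1 X159.6864 Y38.9874 F2809
G0 X45.4473 Y48.1072
M4 S897
G1 X213.0894 Y42.1450 F1529
G0 X177.1556 Y104.6167
M4 S315
G1 X291.4484 Y104.6167 F2809
G1 X291.4484 Y67.1407 F2809
G1 X177.1556 Y67.1407 F2809
G1 X177.1556 Y104.6167 F2809
G0 X114.6089 Y35.6213
M4 S315
G1 X326.2820 Y109.7409 F2809
G1 X32.4630 Y23.8848 F2809
G1 X140.1601 Y17.7589 F2809
G1 X114.6089 Y35.6213 F2809
M5
G0 X0.0000 Y0.0000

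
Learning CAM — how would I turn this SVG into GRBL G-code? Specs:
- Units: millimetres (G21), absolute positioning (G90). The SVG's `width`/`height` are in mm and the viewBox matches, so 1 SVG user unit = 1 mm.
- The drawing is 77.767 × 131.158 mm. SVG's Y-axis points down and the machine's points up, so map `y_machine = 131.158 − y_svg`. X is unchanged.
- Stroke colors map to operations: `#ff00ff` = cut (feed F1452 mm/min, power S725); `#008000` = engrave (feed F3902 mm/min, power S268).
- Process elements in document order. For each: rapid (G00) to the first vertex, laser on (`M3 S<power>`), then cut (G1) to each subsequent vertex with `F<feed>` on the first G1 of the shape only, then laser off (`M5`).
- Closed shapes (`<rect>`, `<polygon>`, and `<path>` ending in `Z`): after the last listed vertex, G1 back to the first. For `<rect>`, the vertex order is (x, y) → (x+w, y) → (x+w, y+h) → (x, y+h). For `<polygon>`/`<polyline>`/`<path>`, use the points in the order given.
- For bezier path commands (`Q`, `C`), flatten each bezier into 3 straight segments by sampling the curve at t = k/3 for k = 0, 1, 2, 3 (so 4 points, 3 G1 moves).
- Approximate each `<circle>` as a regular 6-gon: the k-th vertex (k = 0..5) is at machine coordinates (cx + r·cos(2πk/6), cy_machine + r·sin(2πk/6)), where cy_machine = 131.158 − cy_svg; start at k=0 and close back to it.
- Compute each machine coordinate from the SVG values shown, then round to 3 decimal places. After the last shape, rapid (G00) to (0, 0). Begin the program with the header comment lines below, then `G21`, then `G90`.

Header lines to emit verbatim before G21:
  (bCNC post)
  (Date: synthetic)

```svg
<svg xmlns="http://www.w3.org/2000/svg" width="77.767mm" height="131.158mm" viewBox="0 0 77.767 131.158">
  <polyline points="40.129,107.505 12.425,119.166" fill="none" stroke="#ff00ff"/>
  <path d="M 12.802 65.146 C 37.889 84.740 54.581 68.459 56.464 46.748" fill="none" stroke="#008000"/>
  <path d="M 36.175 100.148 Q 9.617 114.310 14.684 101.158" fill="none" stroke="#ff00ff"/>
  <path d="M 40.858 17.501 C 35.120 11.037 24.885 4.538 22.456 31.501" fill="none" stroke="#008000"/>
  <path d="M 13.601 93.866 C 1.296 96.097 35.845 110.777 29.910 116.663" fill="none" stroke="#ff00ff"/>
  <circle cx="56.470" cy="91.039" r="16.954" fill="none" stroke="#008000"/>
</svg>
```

1 u = 1 mm; y_m = 131.158 − y.

[1] `<polyline>` line segment, #ff00ff→cut S725 F1452: (40.129,23.653) → (12.425,11.992)

[2] `<path>` cubic bezier, #008000→engrave S268 F3902: (12.802,66.012) → (34.853,57.249) → (49.882,65.637) → (56.464,84.410)

[3] `<path>` quadratic bezier, #ff00ff→cut S725 F1452: (36.175,31.010) → (21.984,24.604) → (14.820,24.267) → (14.684,30.000)

[4] `<path>` cubic bezier, #008000→engrave S268 F3902: (40.858,113.657) → (34.077,118.892) → (27.031,116.707) → (22.456,99.657)

[5] `<path>` cubic bezier, #ff00ff→cut S725 F1452: (13.601,37.292) → (13.679,31.698) → (25.585,22.526) → (29.910,14.495)

[6] `<circle>` circle, #008000→engrave S268 F3902: (73.424,40.119) → (64.947,54.802) → (47.993,54.802) → (39.516,40.119) → (47.993,25.436) → (64.947,25.436) → (73.424,40.119) (closed)

(bCNC post)
(Date: synthetic)
G21
G90
G00 X40.129 Y23.653
M3 S725
G1 X12.425 Y11.992 F1452
M5
G00 X12.802 Y66.012
M3 S268
G1 X34.853 Y57.249 F3902
G1 X49.882 Y65.637
G1 X56.464 Y84.410
M5
G00 X36.175 Y31.010
M3 S725
G1 X21.984 Y24.604 F1452
G1 X14.820 Y24.267
G1 X14.684 Y30.000
M5
G00 X40.858 Y113.657
M3 S268
G1 X34.077 Y118.892 F3902
G1 X27.031 Y116.707
G1 X22.456 Y99.657
M5
G00 X13.601 Y37.292
M3 S725
G1 X13.679 Y31.698 F1452
G1 X25.585 Y22.526
G1 X29.910 Y14.495
M5
G00 X73.424 Y40.119
M3 S268
G1 X64.947 Y54.802 F3902
G1 X47.993 Y54.802
G1 X39.516 Y40.119
G1 X47.993 Y25.436
G1 X64.947 Y25.436
G1 X73.424 Y40.119
M5
G00 X0.000 Y0.000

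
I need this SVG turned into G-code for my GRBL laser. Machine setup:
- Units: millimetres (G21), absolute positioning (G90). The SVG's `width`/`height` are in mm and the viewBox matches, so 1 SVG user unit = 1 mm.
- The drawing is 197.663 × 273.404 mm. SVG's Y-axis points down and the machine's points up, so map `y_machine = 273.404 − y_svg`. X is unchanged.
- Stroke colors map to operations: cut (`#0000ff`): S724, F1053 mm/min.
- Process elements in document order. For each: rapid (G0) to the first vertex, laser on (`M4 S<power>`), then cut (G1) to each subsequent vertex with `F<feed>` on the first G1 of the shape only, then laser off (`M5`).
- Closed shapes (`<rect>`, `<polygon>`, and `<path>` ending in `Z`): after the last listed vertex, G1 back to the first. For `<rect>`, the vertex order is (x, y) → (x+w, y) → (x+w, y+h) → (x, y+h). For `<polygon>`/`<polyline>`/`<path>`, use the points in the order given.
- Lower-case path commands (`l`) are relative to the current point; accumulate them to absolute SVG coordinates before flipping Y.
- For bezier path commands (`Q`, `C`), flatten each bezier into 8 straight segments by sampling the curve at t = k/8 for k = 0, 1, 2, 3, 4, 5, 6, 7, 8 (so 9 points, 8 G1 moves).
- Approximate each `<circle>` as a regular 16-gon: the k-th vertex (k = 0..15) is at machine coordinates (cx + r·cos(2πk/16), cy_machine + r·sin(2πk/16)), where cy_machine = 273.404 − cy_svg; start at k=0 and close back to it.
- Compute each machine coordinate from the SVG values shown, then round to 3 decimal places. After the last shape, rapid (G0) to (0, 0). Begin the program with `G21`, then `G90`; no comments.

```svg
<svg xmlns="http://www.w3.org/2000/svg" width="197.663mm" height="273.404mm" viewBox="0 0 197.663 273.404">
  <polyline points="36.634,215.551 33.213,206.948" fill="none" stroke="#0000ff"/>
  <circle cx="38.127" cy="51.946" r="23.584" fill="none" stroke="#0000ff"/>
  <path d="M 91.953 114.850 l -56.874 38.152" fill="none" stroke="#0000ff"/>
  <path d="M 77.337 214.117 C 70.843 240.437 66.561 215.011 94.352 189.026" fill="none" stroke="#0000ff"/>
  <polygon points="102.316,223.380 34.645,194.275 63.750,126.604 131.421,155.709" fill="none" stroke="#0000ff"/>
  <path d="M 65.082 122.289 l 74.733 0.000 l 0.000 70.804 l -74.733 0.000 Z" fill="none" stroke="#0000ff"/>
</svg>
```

G21
G90
G0 X36.634 Y57.853
M4 S724
G1 X33.213 Y66.456 F1053
M5
G0 X61.711 Y221.458
M4 S724
G1 X59.916 Y230.483 F1053
G1 X54.803 Y238.134
G1 X47.152 Y243.247
G1 X38.127 Y245.042
G1 X29.102 Y243.247
G1 X21.451 Y238.134
G1 X16.338 Y230.483
G1 X14.543 Y221.458
G1 X16.338 Y212.433
G1 X21.451 Y204.782
G1 X29.102 Y199.669
G1 X38.127 Y197.874
G1 X47.152 Y199.669
G1 X54.803 Y204.782
G1 X59.916 Y212.433
G1 X61.711 Y221.458
M5
G0 X91.953 Y158.554
M4 S724
G1 X35.079 Y120.402 F1053
M5
G0 X77.337 Y59.287
M4 S724
G1 X75.064 Y51.743 F1053
G1 X73.348 Y48.450
G1 X72.539 Y48.808
G1 X72.988 Y52.218
G1 X75.043 Y58.080
G1 X79.056 Y65.794
G1 X85.375 Y74.760
G1 X94.352 Y84.378
M5
G0 X102.316 Y50.024
M4 S724
G1 X34.645 Y79.129 F1053
G1 X63.750 Y146.800
G1 X131.421 Y117.695
G1 X102.316 Y50.024
M5
G0 X65.082 Y151.115
M4 S724
G1 X139.815 Y151.115 F1053
G1 X139.815 Y80.311
G1 X65.082 Y80.311
G1 X65.082 Y151.115
M5
G0 X0.000 Y0.000

Since the viewBox matches the mm dimensions, user units are millimetres directly. The only transform is the Y-flip y_m = 273.404 − y_svg.

Shape 1 is a line segment drawn with `<polyline>`. Its stroke #0000ff means cut at S724, F1053. After flipping Y the toolpath is (36.634,57.853) → (33.213,66.456).

Shape 2 is a circle drawn with `<circle>`. Its stroke #0000ff means cut at S724, F1053. After flipping Y the toolpath is (61.711,221.458) → (59.916,230.483) → (54.803,238.134) → (47.152,243.247) → (38.127,245.042) → (29.102,243.247) → (21.451,238.134) → (16.338,230.483) → (14.543,221.458) → (16.338,212.433) → (21.451,204.782) → (29.102,199.669) → (38.127,197.874) → (47.152,199.669) → (54.803,204.782) → (59.916,212.433) → (61.711,221.458), returning to the start.

Shape 3 is a line segment drawn with `<path>`. Its stroke #0000ff means cut at S724, F1053. After flipping Y the toolpath is (91.953,158.554) → (35.079,120.402).

Shape 4 is a cubic bezier drawn with `<path>`. Its stroke #0000ff means cut at S724, F1053. After flipping Y the toolpath is (77.337,59.287) → (75.064,51.743) → (73.348,48.450) → (72.539,48.808) → (72.988,52.218) → (75.043,58.080) → (79.056,65.794) → (85.375,74.760) → (94.352,84.378).

Shape 5 is a regular polygon drawn with `<polygon>`. Its stroke #0000ff means cut at S724, F1053. After flipping Y the toolpath is (102.316,50.024) → (34.645,79.129) → (63.750,146.800) → (131.421,117.695) → (102.316,50.024), returning to the start.

Shape 6 is a rectangle drawn with `<path>`. Its stroke #0000ff means cut at S724, F1053. After flipping Y the toolpath is (65.082,151.115) → (139.815,151.115) → (139.815,80.311) → (65.082,80.311) → (65.082,151.115), returning to the start.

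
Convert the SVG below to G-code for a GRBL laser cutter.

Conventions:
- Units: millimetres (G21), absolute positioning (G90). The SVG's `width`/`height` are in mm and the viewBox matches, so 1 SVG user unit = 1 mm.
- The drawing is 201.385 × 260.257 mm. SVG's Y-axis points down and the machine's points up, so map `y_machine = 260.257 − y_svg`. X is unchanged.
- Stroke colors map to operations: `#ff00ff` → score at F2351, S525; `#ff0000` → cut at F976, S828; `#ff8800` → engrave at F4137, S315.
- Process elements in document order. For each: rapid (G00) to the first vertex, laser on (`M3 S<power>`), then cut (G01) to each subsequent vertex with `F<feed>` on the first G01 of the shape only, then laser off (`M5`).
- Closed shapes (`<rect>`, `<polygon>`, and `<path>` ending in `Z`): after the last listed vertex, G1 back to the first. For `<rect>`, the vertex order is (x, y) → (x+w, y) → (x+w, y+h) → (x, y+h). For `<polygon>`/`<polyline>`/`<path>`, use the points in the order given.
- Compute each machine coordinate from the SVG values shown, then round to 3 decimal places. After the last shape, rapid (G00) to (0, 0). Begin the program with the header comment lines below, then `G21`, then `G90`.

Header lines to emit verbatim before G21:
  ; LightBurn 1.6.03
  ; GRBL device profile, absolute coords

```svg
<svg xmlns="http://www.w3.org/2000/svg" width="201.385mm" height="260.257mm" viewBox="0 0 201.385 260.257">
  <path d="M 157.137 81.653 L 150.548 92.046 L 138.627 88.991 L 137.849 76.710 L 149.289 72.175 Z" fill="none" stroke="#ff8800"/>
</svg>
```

; LightBurn 1.6.03
; GRBL device profile, absolute coords
G21
G90
G00 X157.137 Y178.604
M3 S315
G01 X150.548 Y168.211 F4137
G01 X138.627 Y171.266
G01 X137.849 Y183.547
G01 X149.289 Y188.082
G01 X157.137 Y178.604
M5
G00 X0.000 Y0.000

1 u = 1 mm; y_m = 260.257 − y.

[1] `<path>` regular polygon, #ff8800→engrave S315 F4137: (157.137,178.604) → (150.548,168.211) → (138.627,171.266) → (137.849,183.547) → (149.289,188.082) → (157.137,178.604) (closed)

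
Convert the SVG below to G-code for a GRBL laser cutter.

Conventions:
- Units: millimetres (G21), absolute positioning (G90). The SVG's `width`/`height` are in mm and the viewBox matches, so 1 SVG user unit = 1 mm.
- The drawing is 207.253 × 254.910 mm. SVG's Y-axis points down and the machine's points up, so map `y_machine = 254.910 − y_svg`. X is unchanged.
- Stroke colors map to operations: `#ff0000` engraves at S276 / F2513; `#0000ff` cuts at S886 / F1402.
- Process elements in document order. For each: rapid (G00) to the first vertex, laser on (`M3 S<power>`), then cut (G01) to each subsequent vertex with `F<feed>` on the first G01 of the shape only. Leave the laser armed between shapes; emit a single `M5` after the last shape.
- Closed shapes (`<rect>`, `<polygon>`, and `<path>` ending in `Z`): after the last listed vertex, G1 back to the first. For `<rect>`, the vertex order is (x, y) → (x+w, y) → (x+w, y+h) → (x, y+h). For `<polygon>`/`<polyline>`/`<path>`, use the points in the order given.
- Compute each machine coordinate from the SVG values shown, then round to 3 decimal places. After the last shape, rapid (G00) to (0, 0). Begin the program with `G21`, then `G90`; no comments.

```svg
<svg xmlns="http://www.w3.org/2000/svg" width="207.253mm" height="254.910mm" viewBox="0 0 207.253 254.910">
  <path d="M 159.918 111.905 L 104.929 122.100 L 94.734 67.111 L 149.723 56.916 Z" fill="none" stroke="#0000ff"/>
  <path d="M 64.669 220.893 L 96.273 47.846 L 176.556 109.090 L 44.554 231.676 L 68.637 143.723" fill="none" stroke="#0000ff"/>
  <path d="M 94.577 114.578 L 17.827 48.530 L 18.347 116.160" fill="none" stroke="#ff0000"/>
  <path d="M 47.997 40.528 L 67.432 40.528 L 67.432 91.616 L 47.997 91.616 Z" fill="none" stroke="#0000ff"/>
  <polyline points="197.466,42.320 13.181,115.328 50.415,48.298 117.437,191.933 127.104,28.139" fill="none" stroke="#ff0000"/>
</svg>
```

1 u = 1 mm; y_m = 254.910 − y.

[1] `<path>` regular polygon, #0000ff→cut S886 F1402: (159.918,143.005) → (104.929,132.810) → (94.734,187.799) → (149.723,197.994) → (159.918,143.005) (closed)

[2] `<path>` open polyline, #0000ff→cut S886 F1402: (64.669,34.017) → (96.273,207.064) → (176.556,145.820) → (44.554,23.234) → (68.637,111.187)

[3] `<path>` open polyline, #ff0000→engrave S276 F2513: (94.577,140.332) → (17.827,206.380) → (18.347,138.750)

[4] `<path>` rectangle, #0000ff→cut S886 F1402: (47.997,214.382) → (67.432,214.382) → (67.432,163.294) → (47.997,163.294) → (47.997,214.382) (closed)

[5] `<polyline>` open polyline, #ff0000→engrave S276 F2513: (197.466,212.590) → (13.181,139.582) → (50.415,206.612) → (117.437,62.977) → (127.104,226.771)

G21
G90
G00 X159.918 Y143.005
M3 S886
G01 X104.929 Y132.810 F1402
G01 X94.734 Y187.799
G01 X149.723 Y197.994
G01 X159.918 Y143.005
G00 X64.669 Y34.017
M3 S886
G01 X96.273 Y207.064 F1402
G01 X176.556 Y145.820
G01 X44.554 Y23.234
G01 X68.637 Y111.187
G00 X94.577 Y140.332
M3 S276
G01 X17.827 Y206.380 F2513
G01 X18.347 Y138.750
G00 X47.997 Y214.382
M3 S886
G01 X67.432 Y214.382 F1402
G01 X67.432 Y163.294
G01 X47.997 Y163.294
G01 X47.997 Y214.382
G00 X197.466 Y212.590
M3 S276
G01 X13.181 Y139.582 F2513
G01 X50.415 Y206.612
G01 X117.437 Y62.977
G01 X127.104 Y226.771
M5
G00 X0.000 Y0.000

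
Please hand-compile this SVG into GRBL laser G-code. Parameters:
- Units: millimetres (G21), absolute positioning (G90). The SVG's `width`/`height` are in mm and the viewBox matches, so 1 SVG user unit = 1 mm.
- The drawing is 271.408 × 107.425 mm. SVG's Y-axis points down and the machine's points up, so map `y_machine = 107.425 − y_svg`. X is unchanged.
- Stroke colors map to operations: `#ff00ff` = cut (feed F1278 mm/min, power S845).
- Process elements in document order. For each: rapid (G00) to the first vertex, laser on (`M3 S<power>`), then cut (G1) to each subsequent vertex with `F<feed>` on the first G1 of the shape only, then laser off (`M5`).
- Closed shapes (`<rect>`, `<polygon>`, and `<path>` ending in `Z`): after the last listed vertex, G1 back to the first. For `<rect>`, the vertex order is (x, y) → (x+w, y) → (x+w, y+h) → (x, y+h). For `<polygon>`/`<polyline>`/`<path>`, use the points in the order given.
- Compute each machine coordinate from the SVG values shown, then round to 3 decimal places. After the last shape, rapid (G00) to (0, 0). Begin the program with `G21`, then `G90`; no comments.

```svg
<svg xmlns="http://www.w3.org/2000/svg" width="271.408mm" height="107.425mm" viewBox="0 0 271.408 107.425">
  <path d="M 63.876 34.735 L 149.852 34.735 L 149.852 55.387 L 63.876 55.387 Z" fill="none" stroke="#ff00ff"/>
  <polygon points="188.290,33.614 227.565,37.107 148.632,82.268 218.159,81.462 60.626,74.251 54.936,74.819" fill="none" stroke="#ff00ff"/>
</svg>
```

1 u = 1 mm; y_m = 107.425 − y.

[1] `<path>` rectangle, #ff00ff→cut S845 F1278: (63.876,72.690) → (149.852,72.690) → (149.852,52.038) → (63.876,52.038) → (63.876,72.690) (closed)

[2] `<polygon>` closed polygon, #ff00ff→cut S845 F1278: (188.290,73.811) → (227.565,70.318) → (148.632,25.157) → (218.159,25.963) → (60.626,33.174) → (54.936,32.606) → (188.290,73.811) (closed)

G21
G90
G00 X63.876 Y72.690
M3 S845
G1 X149.852 Y72.690 F1278
G1 X149.852 Y52.038
G1 X63.876 Y52.038
G1 X63.876 Y72.690
M5
G00 X188.290 Y73.811
M3 S845
G1 X227.565 Y70.318 F1278
G1 X148.632 Y25.157
G1 X218.159 Y25.963
G1 X60.626 Y33.174
G1 X54.936 Y32.606
G1 X188.290 Y73.811
M5
G00 X0.000 Y0.000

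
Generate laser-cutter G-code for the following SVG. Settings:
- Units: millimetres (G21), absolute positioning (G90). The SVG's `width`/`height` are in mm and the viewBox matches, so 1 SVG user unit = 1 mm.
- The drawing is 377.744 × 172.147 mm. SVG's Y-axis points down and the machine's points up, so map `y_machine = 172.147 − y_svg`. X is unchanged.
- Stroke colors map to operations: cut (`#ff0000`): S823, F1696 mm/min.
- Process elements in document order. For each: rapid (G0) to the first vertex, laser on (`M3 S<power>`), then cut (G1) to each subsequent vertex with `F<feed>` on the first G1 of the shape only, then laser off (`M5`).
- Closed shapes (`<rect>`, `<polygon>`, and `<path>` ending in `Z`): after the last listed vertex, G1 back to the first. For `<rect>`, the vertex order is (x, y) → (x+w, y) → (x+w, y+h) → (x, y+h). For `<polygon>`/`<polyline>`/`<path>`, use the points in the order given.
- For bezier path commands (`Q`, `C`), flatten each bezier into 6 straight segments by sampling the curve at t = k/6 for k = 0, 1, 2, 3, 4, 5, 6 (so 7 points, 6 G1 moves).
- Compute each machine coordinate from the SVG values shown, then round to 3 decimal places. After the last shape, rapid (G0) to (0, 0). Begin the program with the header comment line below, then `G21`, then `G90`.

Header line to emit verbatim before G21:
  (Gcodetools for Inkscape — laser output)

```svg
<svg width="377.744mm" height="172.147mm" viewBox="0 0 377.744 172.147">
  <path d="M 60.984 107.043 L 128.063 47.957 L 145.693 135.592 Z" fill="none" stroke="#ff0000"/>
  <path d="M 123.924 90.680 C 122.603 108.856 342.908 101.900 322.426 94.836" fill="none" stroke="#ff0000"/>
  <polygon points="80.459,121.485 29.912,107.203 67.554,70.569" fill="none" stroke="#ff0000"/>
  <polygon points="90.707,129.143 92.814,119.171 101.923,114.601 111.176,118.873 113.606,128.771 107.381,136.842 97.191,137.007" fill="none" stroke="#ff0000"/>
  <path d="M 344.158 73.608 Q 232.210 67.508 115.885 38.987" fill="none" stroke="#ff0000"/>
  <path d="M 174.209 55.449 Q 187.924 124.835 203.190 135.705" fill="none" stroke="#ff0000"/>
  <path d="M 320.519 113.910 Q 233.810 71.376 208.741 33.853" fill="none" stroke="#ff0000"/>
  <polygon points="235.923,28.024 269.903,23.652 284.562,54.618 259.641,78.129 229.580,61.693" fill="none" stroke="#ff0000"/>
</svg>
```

1 u = 1 mm; y_m = 172.147 − y.

[1] `<path>` regular polygon, #ff0000→cut S823 F1696: (60.984,65.104) → (128.063,124.190) → (145.693,36.555) → (60.984,65.104) (closed)

[2] `<path>` cubic bezier, #ff0000→cut S823 F1696: (123.924,81.467) → (139.592,74.357) → (179.352,70.742) → (230.360,69.924) → (279.772,71.210) → (314.742,73.904) → (322.426,77.311)

[3] `<polygon>` regular polygon, #ff0000→cut S823 F1696: (80.459,50.662) → (29.912,64.944) → (67.554,101.578) → (80.459,50.662) (closed)

[4] `<polygon>` regular polygon, #ff0000→cut S823 F1696: (90.707,43.004) → (92.814,52.976) → (101.923,57.546) → (111.176,53.274) → (113.606,43.376) → (107.381,35.305) → (97.191,35.140) → (90.707,43.004) (closed)

[5] `<path>` quadratic bezier, #ff0000→cut S823 F1696: (344.158,98.539) → (306.720,101.195) → (269.040,105.097) → (231.116,110.244) → (192.949,116.637) → (154.538,124.276) → (115.885,133.160)

[6] `<path>` quadratic bezier, #ff0000→cut S823 F1696: (174.209,116.698) → (178.824,95.195) → (183.525,76.942) → (188.312,61.941) → (193.185,50.190) → (198.144,41.691) → (203.190,36.442)

[7] `<path>` quadratic bezier, #ff0000→cut S823 F1696: (320.519,58.237) → (293.328,72.276) → (269.562,86.036) → (249.220,99.518) → (232.303,112.722) → (218.810,125.647) → (208.741,138.294)

[8] `<polygon>` regular polygon, #ff0000→cut S823 F1696: (235.923,144.123) → (269.903,148.495) → (284.562,117.529) → (259.641,94.018) → (229.580,110.454) → (235.923,144.123) (closed)

(Gcodetools for Inkscape — laser output)
G21
G90
G0 X60.984 Y65.104
M3 S823
G1 X128.063 Y124.190 F1696
G1 X145.693 Y36.555
G1 X60.984 Y65.104
M5
G0 X123.924 Y81.467
M3 S823
G1 X139.592 Y74.357 F1696
G1 X179.352 Y70.742
G1 X230.360 Y69.924
G1 X279.772 Y71.210
G1 X314.742 Y73.904
G1 X322.426 Y77.311
M5
G0 X80.459 Y50.662
M3 S823
G1 X29.912 Y64.944 F1696
G1 X67.554 Y101.578
G1 X80.459 Y50.662
M5
G0 X90.707 Y43.004
M3 S823
G1 X92.814 Y52.976 F1696
G1 X101.923 Y57.546
G1 X111.176 Y53.274
G1 X113.606 Y43.376
G1 X107.381 Y35.305
G1 X97.191 Y35.140
G1 X90.707 Y43.004
M5
G0 X344.158 Y98.539
M3 S823
G1 X306.720 Y101.195 F1696
G1 X269.040 Y105.097
G1 X231.116 Y110.244
G1 X192.949 Y116.637
G1 X154.538 Y124.276
G1 X115.885 Y133.160
M5
G0 X174.209 Y116.698
M3 S823
G1 X178.824 Y95.195 F1696
G1 X183.525 Y76.942
G1 X188.312 Y61.941
G1 X193.185 Y50.190
G1 X198.144 Y41.691
G1 X203.190 Y36.442
M5
G0 X320.519 Y58.237
M3 S823
G1 X293.328 Y72.276 F1696
G1 X269.562 Y86.036
G1 X249.220 Y99.518
G1 X232.303 Y112.722
G1 X218.810 Y125.647
G1 X208.741 Y138.294
M5
G0 X235.923 Y144.123
M3 S823
G1 X269.903 Y148.495 F1696
G1 X284.562 Y117.529
G1 X259.641 Y94.018
G1 X229.580 Y110.454
G1 X235.923 Y144.123
M5
G0 X0.000 Y0.000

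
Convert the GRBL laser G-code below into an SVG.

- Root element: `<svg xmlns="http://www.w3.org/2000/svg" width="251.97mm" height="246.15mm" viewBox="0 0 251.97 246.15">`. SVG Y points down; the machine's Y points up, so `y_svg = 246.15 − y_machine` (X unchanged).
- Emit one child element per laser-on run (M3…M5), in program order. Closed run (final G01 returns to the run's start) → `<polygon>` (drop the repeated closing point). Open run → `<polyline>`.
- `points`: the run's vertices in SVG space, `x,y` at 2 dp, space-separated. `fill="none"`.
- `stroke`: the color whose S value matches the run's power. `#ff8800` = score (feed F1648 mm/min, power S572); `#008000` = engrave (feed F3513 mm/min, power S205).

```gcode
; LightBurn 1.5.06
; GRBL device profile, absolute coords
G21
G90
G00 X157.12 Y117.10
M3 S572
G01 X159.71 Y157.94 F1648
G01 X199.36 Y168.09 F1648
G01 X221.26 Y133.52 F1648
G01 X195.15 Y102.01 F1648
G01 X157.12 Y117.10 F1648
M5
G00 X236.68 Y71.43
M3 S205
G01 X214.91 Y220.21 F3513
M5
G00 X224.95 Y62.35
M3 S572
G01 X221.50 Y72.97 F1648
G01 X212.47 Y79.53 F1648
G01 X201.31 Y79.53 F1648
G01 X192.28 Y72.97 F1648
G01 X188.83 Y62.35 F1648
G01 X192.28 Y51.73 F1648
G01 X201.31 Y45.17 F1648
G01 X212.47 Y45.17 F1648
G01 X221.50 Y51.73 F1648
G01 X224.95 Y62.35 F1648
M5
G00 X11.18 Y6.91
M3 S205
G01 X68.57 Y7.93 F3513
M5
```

<svg xmlns="http://www.w3.org/2000/svg" width="251.97mm" height="246.15mm" viewBox="0 0 251.97 246.15">
  <polygon points="157.12,129.05 159.71,88.21 199.36,78.06 221.26,112.63 195.15,144.14" fill="none" stroke="#ff8800"/>
  <polyline points="236.68,174.72 214.91,25.94" fill="none" stroke="#008000"/>
  <polygon points="224.95,183.80 221.50,173.18 212.47,166.62 201.31,166.62 192.28,173.18 188.83,183.80 192.28,194.42 201.31,200.98 212.47,200.98 221.50,194.42" fill="none" stroke="#ff8800"/>
  <polyline points="11.18,239.24 68.57,238.22" fill="none" stroke="#008000"/>
</svg>

Machine Y-up, SVG Y-down with viewBox height 246.15, so y_svg = 246.15 − y_machine; X carries over.

Run 1: power S572 maps to stroke `#ff8800` (score). The run returns to its start, so emit a `<polygon>` with points (Y-flipped): 157.12,129.05 159.71,88.21 199.36,78.06 221.26,112.63 195.15,144.14.

Run 2: the run's S205 means `#008000` (engrave). The run is open, so emit a `<polyline>` with points (Y-flipped): 236.68,174.72 214.91,25.94.

Run 3: the run's S572 means `#ff8800` (score). The run returns to its start, so emit a `<polygon>` with points (Y-flipped): 224.95,183.80 221.50,173.18 212.47,166.62 201.31,166.62 192.28,173.18 188.83,183.80 192.28,194.42 201.31,200.98 212.47,200.98 221.50,194.42.

Run 4: the run's S205 means `#008000` (engrave). The run is open, so emit a `<polyline>` with points (Y-flipped): 11.18,239.24 68.57,238.22.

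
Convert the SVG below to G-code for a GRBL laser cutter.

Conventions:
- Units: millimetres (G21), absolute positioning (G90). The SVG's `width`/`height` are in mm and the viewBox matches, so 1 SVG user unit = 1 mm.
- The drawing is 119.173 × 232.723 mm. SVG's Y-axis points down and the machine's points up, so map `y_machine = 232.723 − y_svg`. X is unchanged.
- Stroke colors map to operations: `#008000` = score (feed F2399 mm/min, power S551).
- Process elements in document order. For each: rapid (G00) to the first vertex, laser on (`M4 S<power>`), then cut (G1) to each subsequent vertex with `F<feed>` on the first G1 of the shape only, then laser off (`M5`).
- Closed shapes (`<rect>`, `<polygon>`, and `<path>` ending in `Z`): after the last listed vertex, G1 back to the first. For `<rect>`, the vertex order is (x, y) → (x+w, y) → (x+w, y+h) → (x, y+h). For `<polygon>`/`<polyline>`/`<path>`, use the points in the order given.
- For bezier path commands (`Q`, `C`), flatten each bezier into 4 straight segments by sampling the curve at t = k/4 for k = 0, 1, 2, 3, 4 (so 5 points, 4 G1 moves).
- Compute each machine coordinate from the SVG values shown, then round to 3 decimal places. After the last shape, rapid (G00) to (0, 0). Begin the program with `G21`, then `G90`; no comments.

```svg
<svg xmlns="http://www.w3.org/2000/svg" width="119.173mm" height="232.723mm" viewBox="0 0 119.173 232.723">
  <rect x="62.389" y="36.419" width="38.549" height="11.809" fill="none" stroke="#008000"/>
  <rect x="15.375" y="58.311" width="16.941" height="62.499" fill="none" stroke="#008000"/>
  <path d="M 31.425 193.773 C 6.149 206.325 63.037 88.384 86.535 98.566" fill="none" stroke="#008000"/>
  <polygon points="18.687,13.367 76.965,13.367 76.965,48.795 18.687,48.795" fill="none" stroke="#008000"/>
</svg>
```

1 u = 1 mm; y_m = 232.723 − y.

[1] `<rect>` rectangle, #008000→score S551 F2399: (62.389,196.304) → (100.938,196.304) → (100.938,184.495) → (62.389,184.495) → (62.389,196.304) (closed)

[2] `<rect>` rectangle, #008000→score S551 F2399: (15.375,174.412) → (32.316,174.412) → (32.316,111.913) → (15.375,111.913) → (15.375,174.412) (closed)

[3] `<path>` cubic bezier, #008000→score S551 F2399: (31.425,38.950) → (26.068,49.963) → (40.690,85.665) → (64.456,121.811) → (86.535,134.157)

[4] `<polygon>` rectangle, #008000→score S551 F2399: (18.687,219.356) → (76.965,219.356) → (76.965,183.928) → (18.687,183.928) → (18.687,219.356) (closed)

G21
G90
G00 X62.389 Y196.304
M4 S551
G1 X100.938 Y196.304 F2399
G1 X100.938 Y184.495
G1 X62.389 Y184.495
G1 X62.389 Y196.304
M5
G00 X15.375 Y174.412
M4 S551
G1 X32.316 Y174.412 F2399
G1 X32.316 Y111.913
G1 X15.375 Y111.913
G1 X15.375 Y174.412
M5
G00 X31.425 Y38.950
M4 S551
G1 X26.068 Y49.963 F2399
G1 X40.690 Y85.665
G1 X64.456 Y121.811
G1 X86.535 Y134.157
M5
G00 X18.687 Y219.356
M4 S551
G1 X76.965 Y219.356 F2399
G1 X76.965 Y183.928
G1 X18.687 Y183.928
G1 X18.687 Y219.356
M5
G00 X0.000 Y0.000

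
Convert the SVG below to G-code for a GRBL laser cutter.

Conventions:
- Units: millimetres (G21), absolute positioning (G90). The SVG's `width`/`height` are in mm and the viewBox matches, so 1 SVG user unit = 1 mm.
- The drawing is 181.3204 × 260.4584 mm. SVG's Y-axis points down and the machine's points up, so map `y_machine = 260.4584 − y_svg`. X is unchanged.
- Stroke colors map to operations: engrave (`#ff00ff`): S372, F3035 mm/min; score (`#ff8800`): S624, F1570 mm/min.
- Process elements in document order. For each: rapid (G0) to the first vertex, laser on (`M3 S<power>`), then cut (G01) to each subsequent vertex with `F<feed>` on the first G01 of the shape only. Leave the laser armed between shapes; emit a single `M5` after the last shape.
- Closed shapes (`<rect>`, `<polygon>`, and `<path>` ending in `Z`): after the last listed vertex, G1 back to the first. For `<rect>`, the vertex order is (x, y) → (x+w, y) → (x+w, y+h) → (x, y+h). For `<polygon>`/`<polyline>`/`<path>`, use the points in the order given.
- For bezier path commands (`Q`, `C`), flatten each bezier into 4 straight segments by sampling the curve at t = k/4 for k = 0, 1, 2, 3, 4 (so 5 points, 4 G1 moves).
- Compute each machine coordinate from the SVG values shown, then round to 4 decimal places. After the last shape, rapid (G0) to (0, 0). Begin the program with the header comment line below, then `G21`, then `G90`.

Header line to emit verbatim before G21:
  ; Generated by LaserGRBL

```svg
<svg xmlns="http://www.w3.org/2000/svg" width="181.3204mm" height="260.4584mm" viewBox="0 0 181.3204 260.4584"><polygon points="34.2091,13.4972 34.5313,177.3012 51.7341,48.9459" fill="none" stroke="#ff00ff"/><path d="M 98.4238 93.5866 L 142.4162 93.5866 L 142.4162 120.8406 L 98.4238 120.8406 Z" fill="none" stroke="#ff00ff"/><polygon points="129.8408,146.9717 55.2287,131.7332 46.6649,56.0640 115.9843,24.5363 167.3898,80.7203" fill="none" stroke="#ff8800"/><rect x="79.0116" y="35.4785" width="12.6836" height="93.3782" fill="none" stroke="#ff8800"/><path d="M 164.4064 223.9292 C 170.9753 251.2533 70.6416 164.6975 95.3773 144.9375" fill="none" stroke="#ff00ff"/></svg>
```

viewBox `0 0 181.3204 260.4584` with mm width/height → 1 unit = 1 mm. Flip: y_m = 260.4584 − y_svg.

**Shape 1** — `<polygon>` closed polygon, stroke `#ff00ff` → engrave (S372, F3035). Machine vertices: (34.2091,246.9612) → (34.5313,83.1572) → (51.7341,211.5125) → (34.2091,246.9612). Closed: final G1 returns to the first vertex.

**Shape 2** — `<path>` rectangle, stroke `#ff00ff` → engrave (S372, F3035). Machine vertices: (98.4238,166.8718) → (142.4162,166.8718) → (142.4162,139.6178) → (98.4238,139.6178) → (98.4238,166.8718). Closed: final G1 returns to the first vertex.

**Shape 3** — `<polygon>` regular polygon, stroke `#ff8800` → score (S624, F1570). Machine vertices: (129.8408,113.4867) → (55.2287,128.7252) → (46.6649,204.3944) → (115.9843,235.9221) → (167.3898,179.7381) → (129.8408,113.4867). Closed: final G1 returns to the first vertex.

**Shape 4** — `<rect>` rectangle, stroke `#ff8800` → score (S624, F1570). Machine vertices: (79.0116,224.9799) → (91.6952,224.9799) → (91.6952,131.6017) → (79.0116,131.6017) → (79.0116,224.9799). Closed: final G1 returns to the first vertex.

**Shape 5** — `<path>` cubic bezier, stroke `#ff00ff` → engrave (S372, F3035). Control points (SVG): P0=(164.4064,223.9292), P1=(170.9753,251.2533), P2=(70.6416,164.6975), P3=(95.3773,144.9375); sampled at t=k/4. Machine vertices: (164.4064,36.5292) → (152.9134,34.5655) → (123.0793,58.3685) → (96.6515,90.9997) → (95.3773,115.5209). Open path.

; Generated by LaserGRBL
G21
G90
G0 X34.2091 Y246.9612
M3 S372
G01 X34.5313 Y83.1572 F3035
G01 X51.7341 Y211.5125
G01 X34.2091 Y246.9612
G0 X98.4238 Y166.8718
M3 S372
G01 X142.4162 Y166.8718 F3035
G01 X142.4162 Y139.6178
G01 X98.4238 Y139.6178
G01 X98.4238 Y166.8718
G0 X129.8408 Y113.4867
M3 S624
G01 X55.2287 Y128.7252 F1570
G01 X46.6649 Y204.3944
G01 X115.9843 Y235.9221
G01 X167.3898 Y179.7381
G01 X129.8408 Y113.4867
G0 X79.0116 Y224.9799
M3 S624
G01 X91.6952 Y224.9799 F1570
G01 X91.6952 Y131.6017
G01 X79.0116 Y131.6017
G01 X79.0116 Y224.9799
G0 X164.4064 Y36.5292
M3 S372
G01 X152.9134 Y34.5655 F3035
G01 X123.0793 Y58.3685
G01 X96.6515 Y90.9997
G01 X95.3773 Y115.5209
M5
G0 X0.0000 Y0.0000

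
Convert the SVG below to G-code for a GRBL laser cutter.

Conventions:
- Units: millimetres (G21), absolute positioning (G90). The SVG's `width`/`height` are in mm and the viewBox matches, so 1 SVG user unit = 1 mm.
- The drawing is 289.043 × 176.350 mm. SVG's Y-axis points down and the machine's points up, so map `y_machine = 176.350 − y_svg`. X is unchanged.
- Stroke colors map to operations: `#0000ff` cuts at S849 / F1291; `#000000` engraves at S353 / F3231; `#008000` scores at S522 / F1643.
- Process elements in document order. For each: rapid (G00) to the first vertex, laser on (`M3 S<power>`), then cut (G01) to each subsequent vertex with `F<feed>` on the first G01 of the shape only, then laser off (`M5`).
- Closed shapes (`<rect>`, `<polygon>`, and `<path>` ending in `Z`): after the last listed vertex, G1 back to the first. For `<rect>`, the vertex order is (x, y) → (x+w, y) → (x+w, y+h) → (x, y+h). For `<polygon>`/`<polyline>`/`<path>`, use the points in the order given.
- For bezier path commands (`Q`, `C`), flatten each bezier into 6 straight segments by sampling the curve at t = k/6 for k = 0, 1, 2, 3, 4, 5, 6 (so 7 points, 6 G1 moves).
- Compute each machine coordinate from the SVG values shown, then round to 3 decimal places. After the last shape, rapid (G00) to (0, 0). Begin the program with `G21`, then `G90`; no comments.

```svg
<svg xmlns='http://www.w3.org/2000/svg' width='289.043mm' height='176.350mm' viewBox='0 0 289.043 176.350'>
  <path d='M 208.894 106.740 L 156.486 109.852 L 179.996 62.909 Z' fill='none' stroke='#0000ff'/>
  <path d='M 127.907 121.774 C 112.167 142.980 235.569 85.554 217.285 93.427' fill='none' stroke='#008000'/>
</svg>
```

viewBox `0 0 289.043 176.350` with mm width/height → 1 unit = 1 mm. Flip: y_m = 176.350 − y_svg.

**Shape 1** — `<path>` regular polygon, stroke `#0000ff` → cut (S849, F1291). Machine vertices: (208.894,69.610) → (156.486,66.498) → (179.996,113.441) → (208.894,69.610). Closed: final G1 returns to the first vertex.

**Shape 2** — `<path>` cubic bezier, stroke `#008000` → score (S522, F1643). Control points (SVG): P0=(127.907,121.774), P1=(112.167,142.980), P2=(235.569,85.554), P3=(217.285,93.427); sampled at t=k/6. Machine vertices: (127.907,54.576) → (130.332,49.859) → (148.147,54.250) → (173.550,63.750) → (198.741,74.360) → (215.920,82.084) → (217.285,82.923). Open path.

G21
G90
G00 X208.894 Y69.610
M3 S849
G01 X156.486 Y66.498 F1291
G01 X179.996 Y113.441
G01 X208.894 Y69.610
M5
G00 X127.907 Y54.576
M3 S522
G01 X130.332 Y49.859 F1643
G01 X148.147 Y54.250
G01 X173.550 Y63.750
G01 X198.741 Y74.360
G01 X215.920 Y82.084
G01 X217.285 Y82.923
M5
G00 X0.000 Y0.000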